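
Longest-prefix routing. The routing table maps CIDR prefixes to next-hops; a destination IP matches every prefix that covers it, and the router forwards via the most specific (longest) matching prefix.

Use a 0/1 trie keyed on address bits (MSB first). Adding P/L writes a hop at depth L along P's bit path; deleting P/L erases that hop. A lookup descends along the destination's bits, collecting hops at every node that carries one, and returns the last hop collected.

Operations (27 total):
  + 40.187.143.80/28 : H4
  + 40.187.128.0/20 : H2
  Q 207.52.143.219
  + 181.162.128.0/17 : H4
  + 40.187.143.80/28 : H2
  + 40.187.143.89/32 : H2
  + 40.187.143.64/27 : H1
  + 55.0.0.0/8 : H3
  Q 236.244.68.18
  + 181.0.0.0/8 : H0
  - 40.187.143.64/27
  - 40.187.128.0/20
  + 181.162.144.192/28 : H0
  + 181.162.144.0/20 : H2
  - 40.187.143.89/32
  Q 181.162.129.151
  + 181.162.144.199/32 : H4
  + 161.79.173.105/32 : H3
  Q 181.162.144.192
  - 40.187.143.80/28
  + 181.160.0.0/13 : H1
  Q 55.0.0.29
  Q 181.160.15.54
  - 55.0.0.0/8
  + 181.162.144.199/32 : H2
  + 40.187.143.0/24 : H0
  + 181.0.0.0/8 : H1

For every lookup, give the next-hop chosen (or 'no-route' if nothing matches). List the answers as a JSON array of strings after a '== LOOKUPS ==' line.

Process each operation:
  + 40.187.143.80/28 (H4) depth=28
  + 40.187.128.0/20 (H2) depth=20
  lookup 207.52.143.219: bits ε walk d0:- -> no-route
  + 181.162.128.0/17 (H4) depth=17
  + 40.187.143.80/28 (H2) depth=28
  + 40.187.143.89/32 (H2) depth=32
  + 40.187.143.64/27 (H1) depth=27
  + 55.0.0.0/8 (H3) depth=8
  lookup 236.244.68.18: bits 1 walk d0:-→d1:- -> no-route
  + 181.0.0.0/8 (H0) depth=8
  del 40.187.143.64/27 (clear depth 27)
  del 40.187.128.0/20 (clear depth 20)
  + 181.162.144.192/28 (H0) depth=28
  + 181.162.144.0/20 (H2) depth=20
  del 40.187.143.89/32 (clear depth 32)
  lookup 181.162.129.151: bits 1011010110100010100 walk d0:-→d1:-→d2:-→d3:-→d4:-→d5:-→d6:-→d7:-→d8:H0→d9:-→d10:-→d11:-→d12:-→d13:-→d14:-→d15:-→d16:-→d17:H4→d18:-→d19:- -> H4
  + 181.162.144.199/32 (H4) depth=32
  + 161.79.173.105/32 (H3) depth=32
  lookup 181.162.144.192: bits 10110101101000101001000011000 walk d0:-→d1:-→d2:-→d3:-→d4:-→d5:-→d6:-→d7:-→d8:H0→d9:-→d10:-→d11:-→d12:-→d13:-→d14:-→d15:-→d16:-→d17:H4→d18:-→d19:-→d20:H2→d21:-→d22:-→d23:-→d24:-→d25:-→d26:-→d27:-→d28:H0→d29:- -> H0
  del 40.187.143.80/28 (clear depth 28)
  + 181.160.0.0/13 (H1) depth=13
  lookup 55.0.0.29: bits 00110111 walk d0:-→d1:-→d2:-→d3:-→d4:-→d5:-→d6:-→d7:-→d8:H3 -> H3
  lookup 181.160.15.54: bits 10110101101000 walk d0:-→d1:-→d2:-→d3:-→d4:-→d5:-→d6:-→d7:-→d8:H0→d9:-→d10:-→d11:-→d12:-→d13:H1→d14:- -> H1
  del 55.0.0.0/8 (clear depth 8)
  + 181.162.144.199/32 (H2) depth=32
  + 40.187.143.0/24 (H0) depth=24
  + 181.0.0.0/8 (H1) depth=8

== LOOKUPS ==
["no-route","no-route","H4","H0","H3","H1"]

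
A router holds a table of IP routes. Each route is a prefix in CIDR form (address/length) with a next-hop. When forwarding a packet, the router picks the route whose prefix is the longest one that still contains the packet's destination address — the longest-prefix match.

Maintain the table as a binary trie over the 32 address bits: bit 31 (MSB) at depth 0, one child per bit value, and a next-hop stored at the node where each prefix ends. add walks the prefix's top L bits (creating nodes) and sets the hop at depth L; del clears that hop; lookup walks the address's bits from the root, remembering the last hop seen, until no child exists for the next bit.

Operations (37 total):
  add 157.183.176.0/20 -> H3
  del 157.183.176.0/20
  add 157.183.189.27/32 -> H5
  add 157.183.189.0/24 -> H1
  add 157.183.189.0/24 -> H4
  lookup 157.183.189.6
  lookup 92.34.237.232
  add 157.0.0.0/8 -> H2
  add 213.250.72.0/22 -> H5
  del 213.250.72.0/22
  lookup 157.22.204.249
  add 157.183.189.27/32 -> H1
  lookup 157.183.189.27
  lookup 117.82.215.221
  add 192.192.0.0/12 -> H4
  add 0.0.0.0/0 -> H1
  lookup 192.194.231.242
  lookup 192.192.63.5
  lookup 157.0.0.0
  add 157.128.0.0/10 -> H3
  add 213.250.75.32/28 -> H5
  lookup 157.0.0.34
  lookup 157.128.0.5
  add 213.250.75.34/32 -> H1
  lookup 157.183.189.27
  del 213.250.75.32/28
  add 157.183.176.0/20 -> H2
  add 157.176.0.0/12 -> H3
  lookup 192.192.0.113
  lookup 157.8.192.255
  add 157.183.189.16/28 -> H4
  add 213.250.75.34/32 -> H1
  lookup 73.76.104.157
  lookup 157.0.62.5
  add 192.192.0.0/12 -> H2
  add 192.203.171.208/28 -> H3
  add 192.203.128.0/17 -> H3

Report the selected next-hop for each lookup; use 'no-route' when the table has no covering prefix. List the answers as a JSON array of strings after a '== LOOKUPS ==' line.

Process each operation:
  add 157.183.176.0/20 -> H3 at depth 20
  - 157.183.176.0/20 clear@20
  add 157.183.189.27/32 -> H5 at depth 32
  add 157.183.189.0/24 -> H1 at depth 24
  add 157.183.189.0/24 -> H4 at depth 24
  ? 157.183.189.6  path d0:-→d1:-→d2:-→d3:-→d4:-→d5:-→d6:-→d7:-→d8:-→d9:-→d10:-→d11:-→d12:-→d13:-→d14:-→d15:-→d16:-→d17:-→d18:-→d19:-→d20:-→d21:-→d22:-→d23:-→d24:H4→d25:-→d26:-→d27:-  best=H4
  ? 92.34.237.232  path d0:-  best=no-route
  add 157.0.0.0/8 -> H2 at depth 8
  add 213.250.72.0/22 -> H5 at depth 22
  - 213.250.72.0/22 clear@22
  ? 157.22.204.249  path d0:-→d1:-→d2:-→d3:-→d4:-→d5:-→d6:-→d7:-→d8:H2  best=H2
  add 157.183.189.27/32 -> H1 at depth 32
  ? 157.183.189.27  path d0:-→d1:-→d2:-→d3:-→d4:-→d5:-→d6:-→d7:-→d8:H2→d9:-→d10:-→d11:-→d12:-→d13:-→d14:-→d15:-→d16:-→d17:-→d18:-→d19:-→d20:-→d21:-→d22:-→d23:-→d24:H4→d25:-→d26:-→d27:-→d28:-→d29:-→d30:-→d31:-→d32:H1  best=H1
  ? 117.82.215.221  path d0:-  best=no-route
  add 192.192.0.0/12 -> H4 at depth 12
  add 0.0.0.0/0 -> H1 at depth 0
  ? 192.194.231.242  path d0:H1→d1:-→d2:-→d3:-→d4:-→d5:-→d6:-→d7:-→d8:-→d9:-→d10:-→d11:-→d12:H4  best=H4
  ? 192.192.63.5  path d0:H1→d1:-→d2:-→d3:-→d4:-→d5:-→d6:-→d7:-→d8:-→d9:-→d10:-→d11:-→d12:H4  best=H4
  ? 157.0.0.0  path d0:H1→d1:-→d2:-→d3:-→d4:-→d5:-→d6:-→d7:-→d8:H2  best=H2
  add 157.128.0.0/10 -> H3 at depth 10
  add 213.250.75.32/28 -> H5 at depth 28
  ? 157.0.0.34  path d0:H1→d1:-→d2:-→d3:-→d4:-→d5:-→d6:-→d7:-→d8:H2  best=H2
  ? 157.128.0.5  path d0:H1→d1:-→d2:-→d3:-→d4:-→d5:-→d6:-→d7:-→d8:H2→d9:-→d10:H3  best=H3
  add 213.250.75.34/32 -> H1 at depth 32
  ? 157.183.189.27  path d0:H1→d1:-→d2:-→d3:-→d4:-→d5:-→d6:-→d7:-→d8:H2→d9:-→d10:H3→d11:-→d12:-→d13:-→d14:-→d15:-→d16:-→d17:-→d18:-→d19:-→d20:-→d21:-→d22:-→d23:-→d24:H4→d25:-→d26:-→d27:-→d28:-→d29:-→d30:-→d31:-→d32:H1  best=H1
  - 213.250.75.32/28 clear@28
  add 157.183.176.0/20 -> H2 at depth 20
  add 157.176.0.0/12 -> H3 at depth 12
  ? 192.192.0.113  path d0:H1→d1:-→d2:-→d3:-→d4:-→d5:-→d6:-→d7:-→d8:-→d9:-→d10:-→d11:-→d12:H4  best=H4
  ? 157.8.192.255  path d0:H1→d1:-→d2:-→d3:-→d4:-→d5:-→d6:-→d7:-→d8:H2  best=H2
  add 157.183.189.16/28 -> H4 at depth 28
  add 213.250.75.34/32 -> H1 at depth 32
  ? 73.76.104.157  path d0:H1  best=H1
  ? 157.0.62.5  path d0:H1→d1:-→d2:-→d3:-→d4:-→d5:-→d6:-→d7:-→d8:H2  best=H2
  add 192.192.0.0/12 -> H2 at depth 12
  add 192.203.171.208/28 -> H3 at depth 28
  add 192.203.128.0/17 -> H3 at depth 17

== LOOKUPS ==
["H4","no-route","H2","H1","no-route","H4","H4","H2","H2","H3","H1","H4","H2","H1","H2"]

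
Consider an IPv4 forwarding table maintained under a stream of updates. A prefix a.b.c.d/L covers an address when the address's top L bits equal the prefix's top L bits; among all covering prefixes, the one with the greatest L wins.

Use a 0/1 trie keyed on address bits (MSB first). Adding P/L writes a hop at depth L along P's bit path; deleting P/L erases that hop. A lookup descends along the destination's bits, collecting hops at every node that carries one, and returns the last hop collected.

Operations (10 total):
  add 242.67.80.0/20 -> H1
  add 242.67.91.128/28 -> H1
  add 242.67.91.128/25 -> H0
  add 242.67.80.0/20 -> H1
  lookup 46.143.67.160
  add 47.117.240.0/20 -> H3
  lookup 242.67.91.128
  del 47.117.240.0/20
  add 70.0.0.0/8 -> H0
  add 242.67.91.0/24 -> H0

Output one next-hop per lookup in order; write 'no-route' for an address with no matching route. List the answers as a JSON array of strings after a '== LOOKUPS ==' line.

Process each operation:
  add 242.67.80.0/20 -> H1 at depth 20
  add 242.67.91.128/28 -> H1 at depth 28
  add 242.67.91.128/25 -> H0 at depth 25
  add 242.67.80.0/20 -> H1 at depth 20
  Q 46.143.67.160: descend ε ; hops seen [∅] ; pick no-route
  add 47.117.240.0/20 -> H3 at depth 20
  Q 242.67.91.128: descend 1111001001000011010110111000 ; hops seen [H1,H0,H1] ; pick H1
  - 47.117.240.0/20 clear@20
  add 70.0.0.0/8 -> H0 at depth 8
  add 242.67.91.0/24 -> H0 at depth 24

== LOOKUPS ==
["no-route","H1"]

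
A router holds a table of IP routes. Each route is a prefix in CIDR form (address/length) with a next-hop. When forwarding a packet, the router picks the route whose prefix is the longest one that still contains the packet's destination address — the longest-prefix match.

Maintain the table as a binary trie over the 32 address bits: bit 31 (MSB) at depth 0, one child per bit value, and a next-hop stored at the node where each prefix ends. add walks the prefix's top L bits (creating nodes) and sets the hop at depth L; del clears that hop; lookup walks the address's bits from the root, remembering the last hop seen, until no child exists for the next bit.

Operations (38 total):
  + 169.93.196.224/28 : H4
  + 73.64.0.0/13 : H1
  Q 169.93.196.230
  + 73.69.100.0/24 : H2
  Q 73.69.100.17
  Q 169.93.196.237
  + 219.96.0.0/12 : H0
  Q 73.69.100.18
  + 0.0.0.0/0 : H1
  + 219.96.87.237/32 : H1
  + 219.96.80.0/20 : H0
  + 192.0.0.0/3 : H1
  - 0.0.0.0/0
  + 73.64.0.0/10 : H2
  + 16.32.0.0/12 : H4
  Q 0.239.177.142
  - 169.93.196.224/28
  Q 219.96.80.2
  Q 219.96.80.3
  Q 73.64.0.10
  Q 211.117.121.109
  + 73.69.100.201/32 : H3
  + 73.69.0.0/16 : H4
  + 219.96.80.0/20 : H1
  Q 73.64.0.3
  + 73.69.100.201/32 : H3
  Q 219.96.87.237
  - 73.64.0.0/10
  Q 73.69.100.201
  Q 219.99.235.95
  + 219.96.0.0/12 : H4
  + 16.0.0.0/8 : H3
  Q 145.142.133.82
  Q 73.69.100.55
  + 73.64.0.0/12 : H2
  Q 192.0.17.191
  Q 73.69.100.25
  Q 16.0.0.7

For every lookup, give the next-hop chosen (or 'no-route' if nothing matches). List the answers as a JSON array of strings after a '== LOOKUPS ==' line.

Trace:
  add 169.93.196.224/28 -> H4 at depth 28
  add 73.64.0.0/13 -> H1 at depth 13
  Q 169.93.196.230: descend 1010100101011101110001001110 ; hops seen [H4] ; pick H4
  add 73.69.100.0/24 -> H2 at depth 24
  Q 73.69.100.17: descend 010010010100010101100100 ; hops seen [H1,H2] ; pick H2
  Q 169.93.196.237: descend 1010100101011101110001001110 ; hops seen [H4] ; pick H4
  add 219.96.0.0/12 -> H0 at depth 12
  Q 73.69.100.18: descend 010010010100010101100100 ; hops seen [H1,H2] ; pick H2
  add 0.0.0.0/0 -> H1 at depth 0
  add 219.96.87.237/32 -> H1 at depth 32
  add 219.96.80.0/20 -> H0 at depth 20
  add 192.0.0.0/3 -> H1 at depth 3
  del 0.0.0.0/0 (clear depth 0)
  add 73.64.0.0/10 -> H2 at depth 10
  add 16.32.0.0/12 -> H4 at depth 12
  Q 0.239.177.142: descend 000 ; hops seen [∅] ; pick no-route
  del 169.93.196.224/28 (clear depth 28)
  Q 219.96.80.2: descend 110110110110000001010 ; hops seen [H1,H0,H0] ; pick H0
  Q 219.96.80.3: descend 110110110110000001010 ; hops seen [H1,H0,H0] ; pick H0
  Q 73.64.0.10: descend 0100100101000 ; hops seen [H2,H1] ; pick H1
  Q 211.117.121.109: descend 1101 ; hops seen [H1] ; pick H1
  add 73.69.100.201/32 -> H3 at depth 32
  add 73.69.0.0/16 -> H4 at depth 16
  add 219.96.80.0/20 -> H1 at depth 20
  Q 73.64.0.3: descend 0100100101000 ; hops seen [H2,H1] ; pick H1
  add 73.69.100.201/32 -> H3 at depth 32
  Q 219.96.87.237: descend 11011011011000000101011111101101 ; hops seen [H1,H0,H1,H1] ; pick H1
  del 73.64.0.0/10 (clear depth 10)
  Q 73.69.100.201: descend 01001001010001010110010011001001 ; hops seen [H1,H4,H2,H3] ; pick H3
  Q 219.99.235.95: descend 11011011011000 ; hops seen [H1,H0] ; pick H0
  add 219.96.0.0/12 -> H4 at depth 12
  add 16.0.0.0/8 -> H3 at depth 8
  Q 145.142.133.82: descend 10 ; hops seen [∅] ; pick no-route
  Q 73.69.100.55: descend 010010010100010101100100 ; hops seen [H1,H4,H2] ; pick H2
  add 73.64.0.0/12 -> H2 at depth 12
  Q 192.0.17.191: descend 110 ; hops seen [H1] ; pick H1
  Q 73.69.100.25: descend 010010010100010101100100 ; hops seen [H2,H1,H4,H2] ; pick H2
  Q 16.0.0.7: descend 0001000000 ; hops seen [H3] ; pick H3

== LOOKUPS ==
["H4","H2","H4","H2","no-route","H0","H0","H1","H1","H1","H1","H3","H0","no-route","H2","H1","H2","H3"]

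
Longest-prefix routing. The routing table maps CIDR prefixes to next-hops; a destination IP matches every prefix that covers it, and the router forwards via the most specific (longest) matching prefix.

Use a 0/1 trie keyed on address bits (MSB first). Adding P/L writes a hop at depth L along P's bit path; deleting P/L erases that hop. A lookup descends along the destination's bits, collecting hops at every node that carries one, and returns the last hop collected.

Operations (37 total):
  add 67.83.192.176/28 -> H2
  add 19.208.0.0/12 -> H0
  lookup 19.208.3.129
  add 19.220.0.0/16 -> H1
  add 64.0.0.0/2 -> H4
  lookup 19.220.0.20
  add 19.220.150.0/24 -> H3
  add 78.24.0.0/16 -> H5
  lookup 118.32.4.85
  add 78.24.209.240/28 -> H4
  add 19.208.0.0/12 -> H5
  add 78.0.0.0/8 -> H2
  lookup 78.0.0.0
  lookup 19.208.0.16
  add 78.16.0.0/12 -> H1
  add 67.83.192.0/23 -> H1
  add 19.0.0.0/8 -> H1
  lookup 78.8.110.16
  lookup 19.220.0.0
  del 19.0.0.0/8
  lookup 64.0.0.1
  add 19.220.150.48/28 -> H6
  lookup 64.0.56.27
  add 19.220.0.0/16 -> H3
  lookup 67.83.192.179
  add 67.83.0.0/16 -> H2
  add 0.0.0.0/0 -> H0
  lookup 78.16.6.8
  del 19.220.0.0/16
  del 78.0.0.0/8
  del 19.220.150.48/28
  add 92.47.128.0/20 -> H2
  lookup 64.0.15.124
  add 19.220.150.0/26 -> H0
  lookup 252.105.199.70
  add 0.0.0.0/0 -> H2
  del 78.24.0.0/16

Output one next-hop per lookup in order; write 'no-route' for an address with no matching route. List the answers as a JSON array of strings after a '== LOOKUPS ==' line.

Apply in order:
  + 67.83.192.176/28 (H2) depth=28
  + 19.208.0.0/12 (H0) depth=12
  ? 19.208.3.129  path d0:-→d1:-→d2:-→d3:-→d4:-→d5:-→d6:-→d7:-→d8:-→d9:-→d10:-→d11:-→d12:H0  best=H0
  + 19.220.0.0/16 (H1) depth=16
  + 64.0.0.0/2 (H4) depth=2
  ? 19.220.0.20  path d0:-→d1:-→d2:-→d3:-→d4:-→d5:-→d6:-→d7:-→d8:-→d9:-→d10:-→d11:-→d12:H0→d13:-→d14:-→d15:-→d16:H1  best=H1
  + 19.220.150.0/24 (H3) depth=24
  + 78.24.0.0/16 (H5) depth=16
  ? 118.32.4.85  path d0:-→d1:-→d2:H4  best=H4
  + 78.24.209.240/28 (H4) depth=28
  + 19.208.0.0/12 (H5) depth=12
  + 78.0.0.0/8 (H2) depth=8
  ? 78.0.0.0  path d0:-→d1:-→d2:H4→d3:-→d4:-→d5:-→d6:-→d7:-→d8:H2→d9:-→d10:-→d11:-  best=H2
  ? 19.208.0.16  path d0:-→d1:-→d2:-→d3:-→d4:-→d5:-→d6:-→d7:-→d8:-→d9:-→d10:-→d11:-→d12:H5  best=H5
  + 78.16.0.0/12 (H1) depth=12
  + 67.83.192.0/23 (H1) depth=23
  + 19.0.0.0/8 (H1) depth=8
  ? 78.8.110.16  path d0:-→d1:-→d2:H4→d3:-→d4:-→d5:-→d6:-→d7:-→d8:H2→d9:-→d10:-→d11:-  best=H2
  ? 19.220.0.0  path d0:-→d1:-→d2:-→d3:-→d4:-→d5:-→d6:-→d7:-→d8:H1→d9:-→d10:-→d11:-→d12:H5→d13:-→d14:-→d15:-→d16:H1  best=H1
  del 19.0.0.0/8 (clear depth 8)
  ? 64.0.0.1  path d0:-→d1:-→d2:H4→d3:-→d4:-→d5:-→d6:-  best=H4
  + 19.220.150.48/28 (H6) depth=28
  ? 64.0.56.27  path d0:-→d1:-→d2:H4→d3:-→d4:-→d5:-→d6:-  best=H4
  + 19.220.0.0/16 (H3) depth=16
  ? 67.83.192.179  path d0:-→d1:-→d2:H4→d3:-→d4:-→d5:-→d6:-→d7:-→d8:-→d9:-→d10:-→d11:-→d12:-→d13:-→d14:-→d15:-→d16:-→d17:-→d18:-→d19:-→d20:-→d21:-→d22:-→d23:H1→d24:-→d25:-→d26:-→d27:-→d28:H2  best=H2
  + 67.83.0.0/16 (H2) depth=16
  + 0.0.0.0/0 (H0) depth=0
  ? 78.16.6.8  path d0:H0→d1:-→d2:H4→d3:-→d4:-→d5:-→d6:-→d7:-→d8:H2→d9:-→d10:-→d11:-→d12:H1  best=H1
  del 19.220.0.0/16 (clear depth 16)
  del 78.0.0.0/8 (clear depth 8)
  del 19.220.150.48/28 (clear depth 28)
  + 92.47.128.0/20 (H2) depth=20
  ? 64.0.15.124  path d0:H0→d1:-→d2:H4→d3:-→d4:-→d5:-→d6:-  best=H4
  + 19.220.150.0/26 (H0) depth=26
  ? 252.105.199.70  path d0:H0  best=H0
  + 0.0.0.0/0 (H2) depth=0
  del 78.24.0.0/16 (clear depth 16)

== LOOKUPS ==
["H0","H1","H4","H2","H5","H2","H1","H4","H4","H2","H1","H4","H0"]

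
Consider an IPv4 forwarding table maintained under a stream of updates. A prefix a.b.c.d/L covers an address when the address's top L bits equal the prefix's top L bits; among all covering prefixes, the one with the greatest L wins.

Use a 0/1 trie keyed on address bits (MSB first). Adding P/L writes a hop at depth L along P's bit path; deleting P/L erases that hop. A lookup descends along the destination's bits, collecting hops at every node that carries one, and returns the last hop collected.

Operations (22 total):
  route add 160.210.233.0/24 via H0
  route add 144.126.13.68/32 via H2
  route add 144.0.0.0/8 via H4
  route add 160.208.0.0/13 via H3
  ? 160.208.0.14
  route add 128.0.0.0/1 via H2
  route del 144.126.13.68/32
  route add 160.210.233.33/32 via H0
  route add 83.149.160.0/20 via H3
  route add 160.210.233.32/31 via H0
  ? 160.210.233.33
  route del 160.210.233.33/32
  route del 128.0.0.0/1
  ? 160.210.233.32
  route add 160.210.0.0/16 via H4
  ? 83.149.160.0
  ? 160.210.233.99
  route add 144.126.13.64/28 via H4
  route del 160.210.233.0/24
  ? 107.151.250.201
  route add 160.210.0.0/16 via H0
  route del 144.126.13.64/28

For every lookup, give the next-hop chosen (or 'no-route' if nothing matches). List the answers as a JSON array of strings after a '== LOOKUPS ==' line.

Apply in order:
  + 160.210.233.0/24 (H0) depth=24
  + 144.126.13.68/32 (H2) depth=32
  + 144.0.0.0/8 (H4) depth=8
  + 160.208.0.0/13 (H3) depth=13
  lookup 160.208.0.14: bits 10100000110100 walk d0:-→d1:-→d2:-→d3:-→d4:-→d5:-→d6:-→d7:-→d8:-→d9:-→d10:-→d11:-→d12:-→d13:H3→d14:- -> H3
  + 128.0.0.0/1 (H2) depth=1
  del 144.126.13.68/32 (clear depth 32)
  + 160.210.233.33/32 (H0) depth=32
  + 83.149.160.0/20 (H3) depth=20
  + 160.210.233.32/31 (H0) depth=31
  lookup 160.210.233.33: bits 10100000110100101110100100100001 walk d0:-→d1:H2→d2:-→d3:-→d4:-→d5:-→d6:-→d7:-→d8:-→d9:-→d10:-→d11:-→d12:-→d13:H3→d14:-→d15:-→d16:-→d17:-→d18:-→d19:-→d20:-→d21:-→d22:-→d23:-→d24:H0→d25:-→d26:-→d27:-→d28:-→d29:-→d30:-→d31:H0→d32:H0 -> H0
  del 160.210.233.33/32 (clear depth 32)
  del 128.0.0.0/1 (clear depth 1)
  lookup 160.210.233.32: bits 1010000011010010111010010010000 walk d0:-→d1:-→d2:-→d3:-→d4:-→d5:-→d6:-→d7:-→d8:-→d9:-→d10:-→d11:-→d12:-→d13:H3→d14:-→d15:-→d16:-→d17:-→d18:-→d19:-→d20:-→d21:-→d22:-→d23:-→d24:H0→d25:-→d26:-→d27:-→d28:-→d29:-→d30:-→d31:H0 -> H0
  + 160.210.0.0/16 (H4) depth=16
  lookup 83.149.160.0: bits 01010011100101011010 walk d0:-→d1:-→d2:-→d3:-→d4:-→d5:-→d6:-→d7:-→d8:-→d9:-→d10:-→d11:-→d12:-→d13:-→d14:-→d15:-→d16:-→d17:-→d18:-→d19:-→d20:H3 -> H3
  lookup 160.210.233.99: bits 1010000011010010111010010 walk d0:-→d1:-→d2:-→d3:-→d4:-→d5:-→d6:-→d7:-→d8:-→d9:-→d10:-→d11:-→d12:-→d13:H3→d14:-→d15:-→d16:H4→d17:-→d18:-→d19:-→d20:-→d21:-→d22:-→d23:-→d24:H0→d25:- -> H0
  + 144.126.13.64/28 (H4) depth=28
  del 160.210.233.0/24 (clear depth 24)
  lookup 107.151.250.201: bits 01 walk d0:-→d1:-→d2:- -> no-route
  + 160.210.0.0/16 (H0) depth=16
  del 144.126.13.64/28 (clear depth 28)

== LOOKUPS ==
["H3","H0","H0","H3","H0","no-route"]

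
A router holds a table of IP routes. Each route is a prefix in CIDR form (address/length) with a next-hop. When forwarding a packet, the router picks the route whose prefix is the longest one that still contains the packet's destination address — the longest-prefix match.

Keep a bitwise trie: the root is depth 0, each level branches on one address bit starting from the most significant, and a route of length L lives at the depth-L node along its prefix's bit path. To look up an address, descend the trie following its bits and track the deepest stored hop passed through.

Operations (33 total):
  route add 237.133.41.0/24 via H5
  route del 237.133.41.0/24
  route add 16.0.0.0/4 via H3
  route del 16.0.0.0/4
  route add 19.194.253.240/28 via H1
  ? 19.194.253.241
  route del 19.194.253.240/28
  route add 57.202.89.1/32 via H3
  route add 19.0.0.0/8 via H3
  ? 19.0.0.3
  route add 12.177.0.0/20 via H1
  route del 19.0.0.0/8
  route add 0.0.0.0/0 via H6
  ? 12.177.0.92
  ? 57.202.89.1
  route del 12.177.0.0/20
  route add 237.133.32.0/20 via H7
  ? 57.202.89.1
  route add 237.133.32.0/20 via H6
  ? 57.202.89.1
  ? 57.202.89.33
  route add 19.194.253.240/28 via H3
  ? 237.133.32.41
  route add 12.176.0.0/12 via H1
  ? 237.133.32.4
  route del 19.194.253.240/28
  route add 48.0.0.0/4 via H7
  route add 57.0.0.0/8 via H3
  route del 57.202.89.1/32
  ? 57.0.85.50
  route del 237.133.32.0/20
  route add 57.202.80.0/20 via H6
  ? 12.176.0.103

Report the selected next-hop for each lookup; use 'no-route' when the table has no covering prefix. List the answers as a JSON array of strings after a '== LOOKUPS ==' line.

Trace:
  add 237.133.41.0/24 -> H5 at depth 24
  - 237.133.41.0/24 clear@24
  add 16.0.0.0/4 -> H3 at depth 4
  - 16.0.0.0/4 clear@4
  add 19.194.253.240/28 -> H1 at depth 28
  ? 19.194.253.241  path d0:-→d1:-→d2:-→d3:-→d4:-→d5:-→d6:-→d7:-→d8:-→d9:-→d10:-→d11:-→d12:-→d13:-→d14:-→d15:-→d16:-→d17:-→d18:-→d19:-→d20:-→d21:-→d22:-→d23:-→d24:-→d25:-→d26:-→d27:-→d28:H1  best=H1
  - 19.194.253.240/28 clear@28
  add 57.202.89.1/32 -> H3 at depth 32
  add 19.0.0.0/8 -> H3 at depth 8
  ? 19.0.0.3  path d0:-→d1:-→d2:-→d3:-→d4:-→d5:-→d6:-→d7:-→d8:H3  best=H3
  add 12.177.0.0/20 -> H1 at depth 20
  - 19.0.0.0/8 clear@8
  add 0.0.0.0/0 -> H6 at depth 0
  ? 12.177.0.92  path d0:H6→d1:-→d2:-→d3:-→d4:-→d5:-→d6:-→d7:-→d8:-→d9:-→d10:-→d11:-→d12:-→d13:-→d14:-→d15:-→d16:-→d17:-→d18:-→d19:-→d20:H1  best=H1
  ? 57.202.89.1  path d0:H6→d1:-→d2:-→d3:-→d4:-→d5:-→d6:-→d7:-→d8:-→d9:-→d10:-→d11:-→d12:-→d13:-→d14:-→d15:-→d16:-→d17:-→d18:-→d19:-→d20:-→d21:-→d22:-→d23:-→d24:-→d25:-→d26:-→d27:-→d28:-→d29:-→d30:-→d31:-→d32:H3  best=H3
  - 12.177.0.0/20 clear@20
  add 237.133.32.0/20 -> H7 at depth 20
  ? 57.202.89.1  path d0:H6→d1:-→d2:-→d3:-→d4:-→d5:-→d6:-→d7:-→d8:-→d9:-→d10:-→d11:-→d12:-→d13:-→d14:-→d15:-→d16:-→d17:-→d18:-→d19:-→d20:-→d21:-→d22:-→d23:-→d24:-→d25:-→d26:-→d27:-→d28:-→d29:-→d30:-→d31:-→d32:H3  best=H3
  add 237.133.32.0/20 -> H6 at depth 20
  ? 57.202.89.1  path d0:H6→d1:-→d2:-→d3:-→d4:-→d5:-→d6:-→d7:-→d8:-→d9:-→d10:-→d11:-→d12:-→d13:-→d14:-→d15:-→d16:-→d17:-→d18:-→d19:-→d20:-→d21:-→d22:-→d23:-→d24:-→d25:-→d26:-→d27:-→d28:-→d29:-→d30:-→d31:-→d32:H3  best=H3
  ? 57.202.89.33  path d0:H6→d1:-→d2:-→d3:-→d4:-→d5:-→d6:-→d7:-→d8:-→d9:-→d10:-→d11:-→d12:-→d13:-→d14:-→d15:-→d16:-→d17:-→d18:-→d19:-→d20:-→d21:-→d22:-→d23:-→d24:-→d25:-→d26:-  best=H6
  add 19.194.253.240/28 -> H3 at depth 28
  ? 237.133.32.41  path d0:H6→d1:-→d2:-→d3:-→d4:-→d5:-→d6:-→d7:-→d8:-→d9:-→d10:-→d11:-→d12:-→d13:-→d14:-→d15:-→d16:-→d17:-→d18:-→d19:-→d20:H6  best=H6
  add 12.176.0.0/12 -> H1 at depth 12
  ? 237.133.32.4  path d0:H6→d1:-→d2:-→d3:-→d4:-→d5:-→d6:-→d7:-→d8:-→d9:-→d10:-→d11:-→d12:-→d13:-→d14:-→d15:-→d16:-→d17:-→d18:-→d19:-→d20:H6  best=H6
  - 19.194.253.240/28 clear@28
  add 48.0.0.0/4 -> H7 at depth 4
  add 57.0.0.0/8 -> H3 at depth 8
  - 57.202.89.1/32 clear@32
  ? 57.0.85.50  path d0:H6→d1:-→d2:-→d3:-→d4:H7→d5:-→d6:-→d7:-→d8:H3  best=H3
  - 237.133.32.0/20 clear@20
  add 57.202.80.0/20 -> H6 at depth 20
  ? 12.176.0.103  path d0:H6→d1:-→d2:-→d3:-→d4:-→d5:-→d6:-→d7:-→d8:-→d9:-→d10:-→d11:-→d12:H1→d13:-→d14:-→d15:-  best=H1

== LOOKUPS ==
["H1","H3","H1","H3","H3","H3","H6","H6","H6","H3","H1"]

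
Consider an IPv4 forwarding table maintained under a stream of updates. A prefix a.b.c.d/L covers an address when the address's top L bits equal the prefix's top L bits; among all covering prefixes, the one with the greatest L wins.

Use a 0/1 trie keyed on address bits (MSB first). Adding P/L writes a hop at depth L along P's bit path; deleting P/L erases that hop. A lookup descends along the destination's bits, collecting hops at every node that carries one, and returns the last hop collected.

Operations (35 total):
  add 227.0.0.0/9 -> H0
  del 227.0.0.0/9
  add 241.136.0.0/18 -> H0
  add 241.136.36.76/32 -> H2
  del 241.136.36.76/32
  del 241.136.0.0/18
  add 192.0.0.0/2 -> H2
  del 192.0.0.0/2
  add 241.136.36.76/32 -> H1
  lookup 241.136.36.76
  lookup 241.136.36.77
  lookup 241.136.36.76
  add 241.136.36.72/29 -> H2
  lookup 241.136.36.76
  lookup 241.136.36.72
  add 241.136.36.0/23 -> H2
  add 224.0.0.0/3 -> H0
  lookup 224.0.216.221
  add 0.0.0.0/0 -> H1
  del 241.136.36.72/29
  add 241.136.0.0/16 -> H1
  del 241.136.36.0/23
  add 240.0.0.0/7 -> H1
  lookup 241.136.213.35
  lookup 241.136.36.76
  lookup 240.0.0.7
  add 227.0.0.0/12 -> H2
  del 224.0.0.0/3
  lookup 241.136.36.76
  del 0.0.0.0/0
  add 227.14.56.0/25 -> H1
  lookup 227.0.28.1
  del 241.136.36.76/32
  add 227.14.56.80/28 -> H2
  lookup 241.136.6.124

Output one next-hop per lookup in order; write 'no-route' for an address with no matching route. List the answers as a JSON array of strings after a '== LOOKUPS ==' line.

Trace:
  add 227.0.0.0/9 -> H0 at depth 9
  del 227.0.0.0/9 (clear depth 9)
  add 241.136.0.0/18 -> H0 at depth 18
  add 241.136.36.76/32 -> H2 at depth 32
  del 241.136.36.76/32 (clear depth 32)
  del 241.136.0.0/18 (clear depth 18)
  add 192.0.0.0/2 -> H2 at depth 2
  del 192.0.0.0/2 (clear depth 2)
  add 241.136.36.76/32 -> H1 at depth 32
  Q 241.136.36.76: descend 11110001100010000010010001001100 ; hops seen [H1] ; pick H1
  Q 241.136.36.77: descend 1111000110001000001001000100110 ; hops seen [∅] ; pick no-route
  Q 241.136.36.76: descend 11110001100010000010010001001100 ; hops seen [H1] ; pick H1
  add 241.136.36.72/29 -> H2 at depth 29
  Q 241.136.36.76: descend 11110001100010000010010001001100 ; hops seen [H2,H1] ; pick H1
  Q 241.136.36.72: descend 11110001100010000010010001001 ; hops seen [H2] ; pick H2
  add 241.136.36.0/23 -> H2 at depth 23
  add 224.0.0.0/3 -> H0 at depth 3
  Q 224.0.216.221: descend 111000 ; hops seen [H0] ; pick H0
  add 0.0.0.0/0 -> H1 at depth 0
  del 241.136.36.72/29 (clear depth 29)
  add 241.136.0.0/16 -> H1 at depth 16
  del 241.136.36.0/23 (clear depth 23)
  add 240.0.0.0/7 -> H1 at depth 7
  Q 241.136.213.35: descend 1111000110001000 ; hops seen [H1,H0,H1,H1] ; pick H1
  Q 241.136.36.76: descend 11110001100010000010010001001100 ; hops seen [H1,H0,H1,H1,H1] ; pick H1
  Q 240.0.0.7: descend 1111000 ; hops seen [H1,H0,H1] ; pick H1
  add 227.0.0.0/12 -> H2 at depth 12
  del 224.0.0.0/3 (clear depth 3)
  Q 241.136.36.76: descend 11110001100010000010010001001100 ; hops seen [H1,H1,H1,H1] ; pick H1
  del 0.0.0.0/0 (clear depth 0)
  add 227.14.56.0/25 -> H1 at depth 25
  Q 227.0.28.1: descend 111000110000 ; hops seen [H2] ; pick H2
  del 241.136.36.76/32 (clear depth 32)
  add 227.14.56.80/28 -> H2 at depth 28
  Q 241.136.6.124: descend 111100011000100000 ; hops seen [H1,H1] ; pick H1

== LOOKUPS ==
["H1","no-route","H1","H1","H2","H0","H1","H1","H1","H1","H2","H1"]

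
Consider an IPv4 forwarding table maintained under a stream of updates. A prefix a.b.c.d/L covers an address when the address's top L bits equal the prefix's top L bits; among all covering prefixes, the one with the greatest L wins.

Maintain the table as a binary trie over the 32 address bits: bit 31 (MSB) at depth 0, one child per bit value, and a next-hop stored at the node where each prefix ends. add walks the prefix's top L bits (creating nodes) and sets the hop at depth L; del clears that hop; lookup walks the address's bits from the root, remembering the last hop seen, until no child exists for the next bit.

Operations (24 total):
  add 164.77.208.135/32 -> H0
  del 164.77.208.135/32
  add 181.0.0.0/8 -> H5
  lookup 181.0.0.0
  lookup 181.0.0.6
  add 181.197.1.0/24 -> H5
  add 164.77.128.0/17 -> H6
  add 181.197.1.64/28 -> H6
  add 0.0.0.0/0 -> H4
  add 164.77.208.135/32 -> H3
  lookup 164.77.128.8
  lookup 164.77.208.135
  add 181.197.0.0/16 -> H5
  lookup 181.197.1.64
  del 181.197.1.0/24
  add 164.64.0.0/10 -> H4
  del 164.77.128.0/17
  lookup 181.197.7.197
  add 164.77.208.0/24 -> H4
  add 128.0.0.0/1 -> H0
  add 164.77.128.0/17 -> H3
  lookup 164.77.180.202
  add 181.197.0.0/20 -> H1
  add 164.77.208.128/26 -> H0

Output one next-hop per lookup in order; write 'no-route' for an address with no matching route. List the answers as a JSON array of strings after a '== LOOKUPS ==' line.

Trace:
  add 164.77.208.135/32 -> H0 at depth 32
  - 164.77.208.135/32 clear@32
  add 181.0.0.0/8 -> H5 at depth 8
  lookup 181.0.0.0: bits 10110101 walk d0:-→d1:-→d2:-→d3:-→d4:-→d5:-→d6:-→d7:-→d8:H5 -> H5
  lookup 181.0.0.6: bits 10110101 walk d0:-→d1:-→d2:-→d3:-→d4:-→d5:-→d6:-→d7:-→d8:H5 -> H5
  add 181.197.1.0/24 -> H5 at depth 24
  add 164.77.128.0/17 -> H6 at depth 17
  add 181.197.1.64/28 -> H6 at depth 28
  add 0.0.0.0/0 -> H4 at depth 0
  add 164.77.208.135/32 -> H3 at depth 32
  lookup 164.77.128.8: bits 10100100010011011 walk d0:H4→d1:-→d2:-→d3:-→d4:-→d5:-→d6:-→d7:-→d8:-→d9:-→d10:-→d11:-→d12:-→d13:-→d14:-→d15:-→d16:-→d17:H6 -> H6
  lookup 164.77.208.135: bits 10100100010011011101000010000111 walk d0:H4→d1:-→d2:-→d3:-→d4:-→d5:-→d6:-→d7:-→d8:-→d9:-→d10:-→d11:-→d12:-→d13:-→d14:-→d15:-→d16:-→d17:H6→d18:-→d19:-→d20:-→d21:-→d22:-→d23:-→d24:-→d25:-→d26:-→d27:-→d28:-→d29:-→d30:-→d31:-→d32:H3 -> H3
  add 181.197.0.0/16 -> H5 at depth 16
  lookup 181.197.1.64: bits 1011010111000101000000010100 walk d0:H4→d1:-→d2:-→d3:-→d4:-→d5:-→d6:-→d7:-→d8:H5→d9:-→d10:-→d11:-→d12:-→d13:-→d14:-→d15:-→d16:H5→d17:-→d18:-→d19:-→d20:-→d21:-→d22:-→d23:-→d24:H5→d25:-→d26:-→d27:-→d28:H6 -> H6
  - 181.197.1.0/24 clear@24
  add 164.64.0.0/10 -> H4 at depth 10
  - 164.77.128.0/17 clear@17
  lookup 181.197.7.197: bits 101101011100010100000 walk d0:H4→d1:-→d2:-→d3:-→d4:-→d5:-→d6:-→d7:-→d8:H5→d9:-→d10:-→d11:-→d12:-→d13:-→d14:-→d15:-→d16:H5→d17:-→d18:-→d19:-→d20:-→d21:- -> H5
  add 164.77.208.0/24 -> H4 at depth 24
  add 128.0.0.0/1 -> H0 at depth 1
  add 164.77.128.0/17 -> H3 at depth 17
  lookup 164.77.180.202: bits 10100100010011011 walk d0:H4→d1:H0→d2:-→d3:-→d4:-→d5:-→d6:-→d7:-→d8:-→d9:-→d10:H4→d11:-→d12:-→d13:-→d14:-→d15:-→d16:-→d17:H3 -> H3
  add 181.197.0.0/20 -> H1 at depth 20
  add 164.77.208.128/26 -> H0 at depth 26

== LOOKUPS ==
["H5","H5","H6","H3","H6","H5","H3"]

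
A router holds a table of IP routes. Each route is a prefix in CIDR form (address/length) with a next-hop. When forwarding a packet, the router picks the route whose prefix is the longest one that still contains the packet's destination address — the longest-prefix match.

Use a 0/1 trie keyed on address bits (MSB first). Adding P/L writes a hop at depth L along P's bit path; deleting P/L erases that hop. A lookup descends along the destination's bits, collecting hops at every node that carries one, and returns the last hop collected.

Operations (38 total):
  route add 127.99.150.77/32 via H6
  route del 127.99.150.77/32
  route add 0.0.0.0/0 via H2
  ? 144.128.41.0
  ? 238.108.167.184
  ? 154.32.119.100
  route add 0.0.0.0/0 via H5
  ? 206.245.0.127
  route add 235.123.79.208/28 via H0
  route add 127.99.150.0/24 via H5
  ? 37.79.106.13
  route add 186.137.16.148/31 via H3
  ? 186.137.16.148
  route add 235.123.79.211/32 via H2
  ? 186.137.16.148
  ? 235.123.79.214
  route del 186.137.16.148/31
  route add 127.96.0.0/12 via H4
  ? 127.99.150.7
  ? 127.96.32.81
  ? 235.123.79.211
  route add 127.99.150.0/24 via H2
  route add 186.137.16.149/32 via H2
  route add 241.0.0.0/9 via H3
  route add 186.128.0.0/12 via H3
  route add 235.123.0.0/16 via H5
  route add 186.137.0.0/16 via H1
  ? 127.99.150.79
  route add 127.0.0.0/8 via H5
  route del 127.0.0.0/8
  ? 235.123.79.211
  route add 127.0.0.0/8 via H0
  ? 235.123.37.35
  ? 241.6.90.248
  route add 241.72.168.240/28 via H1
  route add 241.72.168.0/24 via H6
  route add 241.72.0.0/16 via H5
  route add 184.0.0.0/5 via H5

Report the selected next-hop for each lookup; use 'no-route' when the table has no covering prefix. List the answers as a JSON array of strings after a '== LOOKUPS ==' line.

Apply in order:
  add 127.99.150.77/32 -> H6 at depth 32
  - 127.99.150.77/32 clear@32
  add 0.0.0.0/0 -> H2 at depth 0
  Q 144.128.41.0: descend ε ; hops seen [H2] ; pick H2
  Q 238.108.167.184: descend ε ; hops seen [H2] ; pick H2
  Q 154.32.119.100: descend ε ; hops seen [H2] ; pick H2
  add 0.0.0.0/0 -> H5 at depth 0
  Q 206.245.0.127: descend ε ; hops seen [H5] ; pick H5
  add 235.123.79.208/28 -> H0 at depth 28
  add 127.99.150.0/24 -> H5 at depth 24
  Q 37.79.106.13: descend 0 ; hops seen [H5] ; pick H5
  add 186.137.16.148/31 -> H3 at depth 31
  Q 186.137.16.148: descend 1011101010001001000100001001010 ; hops seen [H5,H3] ; pick H3
  add 235.123.79.211/32 -> H2 at depth 32
  Q 186.137.16.148: descend 1011101010001001000100001001010 ; hops seen [H5,H3] ; pick H3
  Q 235.123.79.214: descend 11101011011110110100111111010 ; hops seen [H5,H0] ; pick H0
  - 186.137.16.148/31 clear@31
  add 127.96.0.0/12 -> H4 at depth 12
  Q 127.99.150.7: descend 0111111101100011100101100 ; hops seen [H5,H4,H5] ; pick H5
  Q 127.96.32.81: descend 01111111011000 ; hops seen [H5,H4] ; pick H4
  Q 235.123.79.211: descend 11101011011110110100111111010011 ; hops seen [H5,H0,H2] ; pick H2
  add 127.99.150.0/24 -> H2 at depth 24
  add 186.137.16.149/32 -> H2 at depth 32
  add 241.0.0.0/9 -> H3 at depth 9
  add 186.128.0.0/12 -> H3 at depth 12
  add 235.123.0.0/16 -> H5 at depth 16
  add 186.137.0.0/16 -> H1 at depth 16
  Q 127.99.150.79: descend 011111110110001110010110010011 ; hops seen [H5,H4,H2] ; pick H2
  add 127.0.0.0/8 -> H5 at depth 8
  - 127.0.0.0/8 clear@8
  Q 235.123.79.211: descend 11101011011110110100111111010011 ; hops seen [H5,H5,H0,H2] ; pick H2
  add 127.0.0.0/8 -> H0 at depth 8
  Q 235.123.37.35: descend 11101011011110110 ; hops seen [H5,H5] ; pick H5
  Q 241.6.90.248: descend 111100010 ; hops seen [H5,H3] ; pick H3
  add 241.72.168.240/28 -> H1 at depth 28
  add 241.72.168.0/24 -> H6 at depth 24
  add 241.72.0.0/16 -> H5 at depth 16
  add 184.0.0.0/5 -> H5 at depth 5

== LOOKUPS ==
["H2","H2","H2","H5","H5","H3","H3","H0","H5","H4","H2","H2","H2","H5","H3"]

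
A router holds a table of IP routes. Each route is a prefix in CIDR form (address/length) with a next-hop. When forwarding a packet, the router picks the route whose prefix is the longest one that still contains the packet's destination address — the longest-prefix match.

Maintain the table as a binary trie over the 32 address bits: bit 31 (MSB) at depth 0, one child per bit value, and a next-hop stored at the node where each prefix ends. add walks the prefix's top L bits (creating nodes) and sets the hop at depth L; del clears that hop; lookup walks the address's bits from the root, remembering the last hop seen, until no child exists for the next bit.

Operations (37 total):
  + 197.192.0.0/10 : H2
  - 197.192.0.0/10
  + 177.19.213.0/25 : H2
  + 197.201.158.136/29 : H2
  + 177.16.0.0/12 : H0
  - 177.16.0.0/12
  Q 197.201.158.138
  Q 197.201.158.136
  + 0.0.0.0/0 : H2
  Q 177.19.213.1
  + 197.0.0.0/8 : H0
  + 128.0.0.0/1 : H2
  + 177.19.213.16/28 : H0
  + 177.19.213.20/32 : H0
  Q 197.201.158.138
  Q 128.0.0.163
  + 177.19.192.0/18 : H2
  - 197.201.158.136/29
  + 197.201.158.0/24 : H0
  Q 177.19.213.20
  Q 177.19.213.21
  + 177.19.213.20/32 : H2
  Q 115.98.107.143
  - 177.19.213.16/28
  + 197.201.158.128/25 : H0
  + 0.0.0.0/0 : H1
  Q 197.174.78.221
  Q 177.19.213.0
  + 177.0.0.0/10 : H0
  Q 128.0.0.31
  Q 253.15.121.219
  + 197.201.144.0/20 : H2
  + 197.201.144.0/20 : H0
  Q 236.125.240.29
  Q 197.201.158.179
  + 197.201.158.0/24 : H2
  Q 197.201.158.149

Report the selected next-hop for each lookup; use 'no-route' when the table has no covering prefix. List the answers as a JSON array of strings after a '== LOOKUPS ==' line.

Trace:
  add 197.192.0.0/10 -> H2 at depth 10
  del 197.192.0.0/10 (clear depth 10)
  add 177.19.213.0/25 -> H2 at depth 25
  add 197.201.158.136/29 -> H2 at depth 29
  add 177.16.0.0/12 -> H0 at depth 12
  del 177.16.0.0/12 (clear depth 12)
  Q 197.201.158.138: descend 11000101110010011001111010001 ; hops seen [H2] ; pick H2
  Q 197.201.158.136: descend 11000101110010011001111010001 ; hops seen [H2] ; pick H2
  add 0.0.0.0/0 -> H2 at depth 0
  Q 177.19.213.1: descend 1011000100010011110101010 ; hops seen [H2,H2] ; pick H2
  add 197.0.0.0/8 -> H0 at depth 8
  add 128.0.0.0/1 -> H2 at depth 1
  add 177.19.213.16/28 -> H0 at depth 28
  add 177.19.213.20/32 -> H0 at depth 32
  Q 197.201.158.138: descend 11000101110010011001111010001 ; hops seen [H2,H2,H0,H2] ; pick H2
  Q 128.0.0.163: descend 10 ; hops seen [H2,H2] ; pick H2
  add 177.19.192.0/18 -> H2 at depth 18
  del 197.201.158.136/29 (clear depth 29)
  add 197.201.158.0/24 -> H0 at depth 24
  Q 177.19.213.20: descend 10110001000100111101010100010100 ; hops seen [H2,H2,H2,H2,H0,H0] ; pick H0
  Q 177.19.213.21: descend 1011000100010011110101010001010 ; hops seen [H2,H2,H2,H2,H0] ; pick H0
  add 177.19.213.20/32 -> H2 at depth 32
  Q 115.98.107.143: descend ε ; hops seen [H2] ; pick H2
  del 177.19.213.16/28 (clear depth 28)
  add 197.201.158.128/25 -> H0 at depth 25
  add 0.0.0.0/0 -> H1 at depth 0
  Q 197.174.78.221: descend 110001011 ; hops seen [H1,H2,H0] ; pick H0
  Q 177.19.213.0: descend 101100010001001111010101000 ; hops seen [H1,H2,H2,H2] ; pick H2
  add 177.0.0.0/10 -> H0 at depth 10
  Q 128.0.0.31: descend 10 ; hops seen [H1,H2] ; pick H2
  Q 253.15.121.219: descend 11 ; hops seen [H1,H2] ; pick H2
  add 197.201.144.0/20 -> H2 at depth 20
  add 197.201.144.0/20 -> H0 at depth 20
  Q 236.125.240.29: descend 11 ; hops seen [H1,H2] ; pick H2
  Q 197.201.158.179: descend 11000101110010011001111010 ; hops seen [H1,H2,H0,H0,H0,H0] ; pick H0
  add 197.201.158.0/24 -> H2 at depth 24
  Q 197.201.158.149: descend 110001011100100110011110100 ; hops seen [H1,H2,H0,H0,H2,H0] ; pick H0

== LOOKUPS ==
["H2","H2","H2","H2","H2","H0","H0","H2","H0","H2","H2","H2","H2","H0","H0"]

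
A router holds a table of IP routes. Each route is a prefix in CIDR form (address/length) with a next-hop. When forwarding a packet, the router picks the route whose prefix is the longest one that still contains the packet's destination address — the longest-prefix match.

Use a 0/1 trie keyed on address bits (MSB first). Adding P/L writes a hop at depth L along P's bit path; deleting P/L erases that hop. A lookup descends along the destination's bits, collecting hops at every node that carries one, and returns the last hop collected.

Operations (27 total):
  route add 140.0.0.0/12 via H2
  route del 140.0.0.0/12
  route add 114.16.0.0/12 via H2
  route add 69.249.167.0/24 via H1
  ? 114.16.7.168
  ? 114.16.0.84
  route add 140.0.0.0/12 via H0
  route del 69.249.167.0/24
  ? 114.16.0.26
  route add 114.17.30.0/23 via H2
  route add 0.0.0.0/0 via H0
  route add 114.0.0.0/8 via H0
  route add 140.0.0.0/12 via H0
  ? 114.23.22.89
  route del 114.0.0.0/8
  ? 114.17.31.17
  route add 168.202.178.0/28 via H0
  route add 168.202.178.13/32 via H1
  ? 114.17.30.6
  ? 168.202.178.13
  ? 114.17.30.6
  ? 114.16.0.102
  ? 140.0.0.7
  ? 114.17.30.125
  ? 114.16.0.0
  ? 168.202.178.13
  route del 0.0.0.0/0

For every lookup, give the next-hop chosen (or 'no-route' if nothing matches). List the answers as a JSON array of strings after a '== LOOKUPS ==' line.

Apply in order:
  add 140.0.0.0/12 -> H2 at depth 12
  - 140.0.0.0/12 clear@12
  add 114.16.0.0/12 -> H2 at depth 12
  add 69.249.167.0/24 -> H1 at depth 24
  lookup 114.16.7.168: bits 011100100001 walk d0:-→d1:-→d2:-→d3:-→d4:-→d5:-→d6:-→d7:-→d8:-→d9:-→d10:-→d11:-→d12:H2 -> H2
  lookup 114.16.0.84: bits 011100100001 walk d0:-→d1:-→d2:-→d3:-→d4:-→d5:-→d6:-→d7:-→d8:-→d9:-→d10:-→d11:-→d12:H2 -> H2
  add 140.0.0.0/12 -> H0 at depth 12
  - 69.249.167.0/24 clear@24
  lookup 114.16.0.26: bits 011100100001 walk d0:-→d1:-→d2:-→d3:-→d4:-→d5:-→d6:-→d7:-→d8:-→d9:-→d10:-→d11:-→d12:H2 -> H2
  add 114.17.30.0/23 -> H2 at depth 23
  add 0.0.0.0/0 -> H0 at depth 0
  add 114.0.0.0/8 -> H0 at depth 8
  add 140.0.0.0/12 -> H0 at depth 12
  lookup 114.23.22.89: bits 0111001000010 walk d0:H0→d1:-→d2:-→d3:-→d4:-→d5:-→d6:-→d7:-→d8:H0→d9:-→d10:-→d11:-→d12:H2→d13:- -> H2
  - 114.0.0.0/8 clear@8
  lookup 114.17.31.17: bits 01110010000100010001111 walk d0:H0→d1:-→d2:-→d3:-→d4:-→d5:-→d6:-→d7:-→d8:-→d9:-→d10:-→d11:-→d12:H2→d13:-→d14:-→d15:-→d16:-→d17:-→d18:-→d19:-→d20:-→d21:-→d22:-→d23:H2 -> H2
  add 168.202.178.0/28 -> H0 at depth 28
  add 168.202.178.13/32 -> H1 at depth 32
  lookup 114.17.30.6: bits 01110010000100010001111 walk d0:H0→d1:-→d2:-→d3:-→d4:-→d5:-→d6:-→d7:-→d8:-→d9:-→d10:-→d11:-→d12:H2→d13:-→d14:-→d15:-→d16:-→d17:-→d18:-→d19:-→d20:-→d21:-→d22:-→d23:H2 -> H2
  lookup 168.202.178.13: bits 10101000110010101011001000001101 walk d0:H0→d1:-→d2:-→d3:-→d4:-→d5:-→d6:-→d7:-→d8:-→d9:-→d10:-→d11:-→d12:-→d13:-→d14:-→d15:-→d16:-→d17:-→d18:-→d19:-→d20:-→d21:-→d22:-→d23:-→d24:-→d25:-→d26:-→d27:-→d28:H0→d29:-→d30:-→d31:-→d32:H1 -> H1
  lookup 114.17.30.6: bits 01110010000100010001111 walk d0:H0→d1:-→d2:-→d3:-→d4:-→d5:-→d6:-→d7:-→d8:-→d9:-→d10:-→d11:-→d12:H2→d13:-→d14:-→d15:-→d16:-→d17:-→d18:-→d19:-→d20:-→d21:-→d22:-→d23:H2 -> H2
  lookup 114.16.0.102: bits 011100100001000 walk d0:H0→d1:-→d2:-→d3:-→d4:-→d5:-→d6:-→d7:-→d8:-→d9:-→d10:-→d11:-→d12:H2→d13:-→d14:-→d15:- -> H2
  lookup 140.0.0.7: bits 100011000000 walk d0:H0→d1:-→d2:-→d3:-→d4:-→d5:-→d6:-→d7:-→d8:-→d9:-→d10:-→d11:-→d12:H0 -> H0
  lookup 114.17.30.125: bits 01110010000100010001111 walk d0:H0→d1:-→d2:-→d3:-→d4:-→d5:-→d6:-→d7:-→d8:-→d9:-→d10:-→d11:-→d12:H2→d13:-→d14:-→d15:-→d16:-→d17:-→d18:-→d19:-→d20:-→d21:-→d22:-→d23:H2 -> H2
  lookup 114.16.0.0: bits 011100100001000 walk d0:H0→d1:-→d2:-→d3:-→d4:-→d5:-→d6:-→d7:-→d8:-→d9:-→d10:-→d11:-→d12:H2→d13:-→d14:-→d15:- -> H2
  lookup 168.202.178.13: bits 10101000110010101011001000001101 walk d0:H0→d1:-→d2:-→d3:-→d4:-→d5:-→d6:-→d7:-→d8:-→d9:-→d10:-→d11:-→d12:-→d13:-→d14:-→d15:-→d16:-→d17:-→d18:-→d19:-→d20:-→d21:-→d22:-→d23:-→d24:-→d25:-→d26:-→d27:-→d28:H0→d29:-→d30:-→d31:-→d32:H1 -> H1
  - 0.0.0.0/0 clear@0

== LOOKUPS ==
["H2","H2","H2","H2","H2","H2","H1","H2","H2","H0","H2","H2","H1"]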